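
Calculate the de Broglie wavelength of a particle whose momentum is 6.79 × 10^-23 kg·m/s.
9.76 × 10^-12 m

Using the de Broglie relation λ = h/p:

λ = h/p
λ = (6.626 × 10^-34 J·s) / (6.79 × 10^-23 kg·m/s)
λ = 9.76 × 10^-12 m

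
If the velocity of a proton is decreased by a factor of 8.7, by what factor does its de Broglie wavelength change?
The wavelength increases by a factor of 8.7.

From λ = h/(mv), the wavelength is inversely proportional to velocity:

λ ∝ 1/v

If v → v/8.7, then λ → 8.7λ

When velocity is decreased by a factor of 8.7, the wavelength increases by a factor of 8.7.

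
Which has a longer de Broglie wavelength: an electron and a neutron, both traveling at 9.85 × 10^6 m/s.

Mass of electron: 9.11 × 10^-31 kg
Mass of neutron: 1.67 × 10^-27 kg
The electron has the longer wavelength.

Using λ = h/(mv), since both particles have the same velocity, the wavelength depends only on mass.

For electron: λ₁ = h/(m₁v) = 7.38 × 10^-11 m
For neutron: λ₂ = h/(m₂v) = 4.03 × 10^-14 m

Since λ ∝ 1/m at constant velocity, the lighter particle has the longer wavelength.

The electron has the longer de Broglie wavelength.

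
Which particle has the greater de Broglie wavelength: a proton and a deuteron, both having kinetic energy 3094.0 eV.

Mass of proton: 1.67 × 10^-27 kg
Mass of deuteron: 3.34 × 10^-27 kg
The proton has the longer wavelength.

Using λ = h/√(2mKE):

For proton: λ₁ = h/√(2m₁KE) = 5.15 × 10^-13 m
For deuteron: λ₂ = h/√(2m₂KE) = 3.64 × 10^-13 m

Since λ ∝ 1/√m at constant kinetic energy, the lighter particle has the longer wavelength.

The proton has the longer de Broglie wavelength.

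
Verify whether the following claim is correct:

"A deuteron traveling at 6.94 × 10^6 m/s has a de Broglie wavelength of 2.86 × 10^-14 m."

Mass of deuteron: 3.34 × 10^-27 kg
True

The claim is correct.

Using λ = h/(mv):
λ = (6.626 × 10^-34 J·s) / (3.34 × 10^-27 kg × 6.94 × 10^6 m/s)
λ = 2.86 × 10^-14 m

This matches the claimed value.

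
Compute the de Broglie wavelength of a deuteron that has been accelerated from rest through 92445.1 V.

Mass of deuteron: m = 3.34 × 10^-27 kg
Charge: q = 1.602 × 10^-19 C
6.66 × 10^-14 m

When a particle is accelerated through voltage V, it gains kinetic energy KE = qV.

The de Broglie wavelength is then λ = h/√(2mqV):

λ = h/√(2mqV)
λ = (6.626 × 10^-34 J·s) / √(2 × 3.34 × 10^-27 kg × 1.602 × 10^-19 C × 92445.1 V)
λ = 6.66 × 10^-14 m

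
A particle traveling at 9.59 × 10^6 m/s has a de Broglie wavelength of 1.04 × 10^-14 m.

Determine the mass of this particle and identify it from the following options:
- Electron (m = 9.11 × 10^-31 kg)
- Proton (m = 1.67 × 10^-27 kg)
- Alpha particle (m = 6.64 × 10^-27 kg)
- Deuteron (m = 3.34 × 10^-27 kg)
The particle is an alpha particle.

From λ = h/(mv), solve for mass:

m = h/(λv)
m = (6.626 × 10^-34 J·s) / (1.04 × 10^-14 m × 9.59 × 10^6 m/s)
m = 6.64 × 10^-27 kg

Comparing with the listed masses, this is closest to an alpha particle.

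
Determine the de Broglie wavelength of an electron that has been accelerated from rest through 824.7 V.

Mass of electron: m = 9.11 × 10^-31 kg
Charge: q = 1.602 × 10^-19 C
4.27 × 10^-11 m

When a particle is accelerated through voltage V, it gains kinetic energy KE = qV.

The de Broglie wavelength is then λ = h/√(2mqV):

λ = h/√(2mqV)
λ = (6.626 × 10^-34 J·s) / √(2 × 9.11 × 10^-31 kg × 1.602 × 10^-19 C × 824.7 V)
λ = 4.27 × 10^-11 m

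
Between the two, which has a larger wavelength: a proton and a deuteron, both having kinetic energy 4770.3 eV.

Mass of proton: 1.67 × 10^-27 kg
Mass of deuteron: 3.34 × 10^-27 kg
The proton has the longer wavelength.

Using λ = h/√(2mKE):

For proton: λ₁ = h/√(2m₁KE) = 4.15 × 10^-13 m
For deuteron: λ₂ = h/√(2m₂KE) = 2.93 × 10^-13 m

Since λ ∝ 1/√m at constant kinetic energy, the lighter particle has the longer wavelength.

The proton has the longer de Broglie wavelength.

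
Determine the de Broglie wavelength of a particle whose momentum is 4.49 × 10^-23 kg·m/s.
1.48 × 10^-11 m

Using the de Broglie relation λ = h/p:

λ = h/p
λ = (6.626 × 10^-34 J·s) / (4.49 × 10^-23 kg·m/s)
λ = 1.48 × 10^-11 m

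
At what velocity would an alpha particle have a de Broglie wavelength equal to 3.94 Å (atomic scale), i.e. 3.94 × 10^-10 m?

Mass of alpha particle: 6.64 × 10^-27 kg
2.53 × 10^2 m/s

From λ = h/(mv), solve for v:

v = h/(mλ)
v = (6.626 × 10^-34 J·s) / (6.64 × 10^-27 kg × 3.94 × 10^-10 m)
v = 2.53 × 10^2 m/s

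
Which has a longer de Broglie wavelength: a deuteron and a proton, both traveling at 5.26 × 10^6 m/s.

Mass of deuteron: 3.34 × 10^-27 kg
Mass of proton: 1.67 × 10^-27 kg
The proton has the longer wavelength.

Using λ = h/(mv), since both particles have the same velocity, the wavelength depends only on mass.

For deuteron: λ₁ = h/(m₁v) = 3.77 × 10^-14 m
For proton: λ₂ = h/(m₂v) = 7.54 × 10^-14 m

Since λ ∝ 1/m at constant velocity, the lighter particle has the longer wavelength.

The proton has the longer de Broglie wavelength.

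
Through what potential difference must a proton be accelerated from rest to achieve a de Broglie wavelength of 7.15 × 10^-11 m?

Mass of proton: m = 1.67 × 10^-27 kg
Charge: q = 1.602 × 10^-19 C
1.61 × 10^-1 V

From λ = h/√(2mqV), we solve for V:

λ² = h²/(2mqV)
V = h²/(2mqλ²)
V = (6.626 × 10^-34 J·s)² / (2 × 1.67 × 10^-27 kg × 1.602 × 10^-19 C × (7.15 × 10^-11 m)²)
V = 1.61 × 10^-1 V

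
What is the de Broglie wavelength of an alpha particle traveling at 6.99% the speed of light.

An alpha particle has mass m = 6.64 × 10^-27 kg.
4.76 × 10^-15 m

Using the de Broglie relation λ = h/(mv):

v = 6.99% × c = 2.096 × 10^7 m/s

λ = h/(mv)
λ = (6.626 × 10^-34 J·s) / (6.64 × 10^-27 kg × 2.096 × 10^7 m/s)
λ = 4.76 × 10^-15 m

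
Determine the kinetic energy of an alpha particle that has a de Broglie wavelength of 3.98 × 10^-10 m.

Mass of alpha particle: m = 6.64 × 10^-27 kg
2.09 × 10^-22 J (or 1.30 × 10^-3 eV)

From λ = h/√(2mKE), we solve for KE:

λ² = h²/(2mKE)
KE = h²/(2mλ²)
KE = (6.626 × 10^-34 J·s)² / (2 × 6.64 × 10^-27 kg × (3.98 × 10^-10 m)²)
KE = 2.09 × 10^-22 J
KE = 1.30 × 10^-3 eV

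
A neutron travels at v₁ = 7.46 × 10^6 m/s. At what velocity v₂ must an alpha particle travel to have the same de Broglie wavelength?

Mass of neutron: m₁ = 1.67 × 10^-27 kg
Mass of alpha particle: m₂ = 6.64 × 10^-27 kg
v₂ = 1.88 × 10^6 m/s

For equal de Broglie wavelengths: λ₁ = λ₂

h/(m₁v₁) = h/(m₂v₂)
m₁v₁ = m₂v₂
v₂ = v₁ · (m₁/m₂)

v₂ = 7.46 × 10^6 m/s × (1.67 × 10^-27 kg / 6.64 × 10^-27 kg)
v₂ = 1.88 × 10^6 m/s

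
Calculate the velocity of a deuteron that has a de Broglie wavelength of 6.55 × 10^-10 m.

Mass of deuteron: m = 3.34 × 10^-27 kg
3.03 × 10^2 m/s

From the de Broglie relation λ = h/(mv), we solve for v:

v = h/(mλ)
v = (6.626 × 10^-34 J·s) / (3.34 × 10^-27 kg × 6.55 × 10^-10 m)
v = 3.03 × 10^2 m/s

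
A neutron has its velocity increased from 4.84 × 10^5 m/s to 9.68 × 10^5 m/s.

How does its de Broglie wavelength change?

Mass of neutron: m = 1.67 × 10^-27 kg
The wavelength decreases by a factor of 2.

Using λ = h/(mv):

Initial wavelength: λ₁ = h/(mv₁) = 8.20 × 10^-13 m
Final wavelength: λ₂ = h/(mv₂) = 4.10 × 10^-13 m

Since λ ∝ 1/v, when velocity increases by a factor of 2, the wavelength decreases by a factor of 2.

λ₂/λ₁ = v₁/v₂ = 1/2

The wavelength decreases by a factor of 2.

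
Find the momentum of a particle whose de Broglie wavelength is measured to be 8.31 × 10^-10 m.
7.97 × 10^-25 kg·m/s

From the de Broglie relation λ = h/p, we solve for p:

p = h/λ
p = (6.626 × 10^-34 J·s) / (8.31 × 10^-10 m)
p = 7.97 × 10^-25 kg·m/s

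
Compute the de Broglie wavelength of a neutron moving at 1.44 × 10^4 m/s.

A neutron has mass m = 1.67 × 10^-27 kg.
2.76 × 10^-11 m

Using the de Broglie relation λ = h/(mv):

λ = h/(mv)
λ = (6.626 × 10^-34 J·s) / (1.67 × 10^-27 kg × 1.44 × 10^4 m/s)
λ = 2.76 × 10^-11 m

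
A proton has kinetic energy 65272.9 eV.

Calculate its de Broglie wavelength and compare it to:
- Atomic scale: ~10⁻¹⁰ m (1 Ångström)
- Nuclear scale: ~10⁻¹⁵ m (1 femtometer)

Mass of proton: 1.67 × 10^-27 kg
λ = 1.12 × 10^-13 m, which is between nuclear and atomic scales.

Using λ = h/√(2mKE):

KE = 65272.9 eV = 1.046 × 10^-14 J

λ = h/√(2mKE)
λ = (6.626 × 10^-34 J·s) / √(2 × 1.67 × 10^-27 kg × 1.046 × 10^-14 J)
λ = 1.12 × 10^-13 m

Comparison:
- Atomic scale (10⁻¹⁰ m): λ is 0.0011× this size
- Nuclear scale (10⁻¹⁵ m): λ is 1.1e+02× this size

The wavelength is between nuclear and atomic scales.

This wavelength is appropriate for probing atomic structure but too large for nuclear physics experiments.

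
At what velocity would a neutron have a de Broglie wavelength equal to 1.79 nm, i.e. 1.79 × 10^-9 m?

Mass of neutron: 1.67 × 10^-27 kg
2.22 × 10^2 m/s

From λ = h/(mv), solve for v:

v = h/(mλ)
v = (6.626 × 10^-34 J·s) / (1.67 × 10^-27 kg × 1.79 × 10^-9 m)
v = 2.22 × 10^2 m/s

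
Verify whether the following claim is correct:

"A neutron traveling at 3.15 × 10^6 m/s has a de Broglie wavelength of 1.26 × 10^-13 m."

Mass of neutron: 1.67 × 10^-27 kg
True

The claim is correct.

Using λ = h/(mv):
λ = (6.626 × 10^-34 J·s) / (1.67 × 10^-27 kg × 3.15 × 10^6 m/s)
λ = 1.26 × 10^-13 m

This matches the claimed value.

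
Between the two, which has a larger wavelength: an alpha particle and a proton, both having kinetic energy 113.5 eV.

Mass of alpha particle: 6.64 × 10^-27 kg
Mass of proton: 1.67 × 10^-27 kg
The proton has the longer wavelength.

Using λ = h/√(2mKE):

For alpha particle: λ₁ = h/√(2m₁KE) = 1.35 × 10^-12 m
For proton: λ₂ = h/√(2m₂KE) = 2.69 × 10^-12 m

Since λ ∝ 1/√m at constant kinetic energy, the lighter particle has the longer wavelength.

The proton has the longer de Broglie wavelength.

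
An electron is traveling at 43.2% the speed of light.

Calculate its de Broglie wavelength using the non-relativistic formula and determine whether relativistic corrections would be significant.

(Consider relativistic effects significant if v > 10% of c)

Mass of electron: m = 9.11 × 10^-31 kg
Yes, relativistic corrections are needed.

Using the non-relativistic de Broglie formula λ = h/(mv):

v = 43.2% × c = 1.295 × 10^8 m/s

λ = h/(mv)
λ = (6.626 × 10^-34 J·s) / (9.11 × 10^-31 kg × 1.295 × 10^8 m/s)
λ = 5.62 × 10^-12 m

Since v = 43.2% of c > 10% of c, relativistic corrections ARE significant and the actual wavelength would differ from this non-relativistic estimate.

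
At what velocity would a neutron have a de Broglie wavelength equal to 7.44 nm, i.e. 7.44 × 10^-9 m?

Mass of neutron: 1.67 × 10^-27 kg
5.33 × 10^1 m/s

From λ = h/(mv), solve for v:

v = h/(mλ)
v = (6.626 × 10^-34 J·s) / (1.67 × 10^-27 kg × 7.44 × 10^-9 m)
v = 5.33 × 10^1 m/s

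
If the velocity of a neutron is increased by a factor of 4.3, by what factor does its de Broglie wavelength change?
The wavelength decreases by a factor of 4.3.

From λ = h/(mv), the wavelength is inversely proportional to velocity:

λ ∝ 1/v

If v → 4.3v, then λ → λ/4.3

When velocity is increased by a factor of 4.3, the wavelength decreases by a factor of 4.3.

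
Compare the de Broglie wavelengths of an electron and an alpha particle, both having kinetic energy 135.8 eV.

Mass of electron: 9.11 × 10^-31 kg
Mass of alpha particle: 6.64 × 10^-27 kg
The electron has the longer wavelength.

Using λ = h/√(2mKE):

For electron: λ₁ = h/√(2m₁KE) = 1.05 × 10^-10 m
For alpha particle: λ₂ = h/√(2m₂KE) = 1.23 × 10^-12 m

Since λ ∝ 1/√m at constant kinetic energy, the lighter particle has the longer wavelength.

The electron has the longer de Broglie wavelength.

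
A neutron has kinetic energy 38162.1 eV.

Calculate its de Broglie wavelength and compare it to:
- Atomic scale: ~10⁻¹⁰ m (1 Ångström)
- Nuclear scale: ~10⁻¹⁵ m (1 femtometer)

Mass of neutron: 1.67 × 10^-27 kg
λ = 1.47 × 10^-13 m, which is between nuclear and atomic scales.

Using λ = h/√(2mKE):

KE = 38162.1 eV = 6.114 × 10^-15 J

λ = h/√(2mKE)
λ = (6.626 × 10^-34 J·s) / √(2 × 1.67 × 10^-27 kg × 6.114 × 10^-15 J)
λ = 1.47 × 10^-13 m

Comparison:
- Atomic scale (10⁻¹⁰ m): λ is 0.0015× this size
- Nuclear scale (10⁻¹⁵ m): λ is 1.5e+02× this size

The wavelength is between nuclear and atomic scales.

This wavelength is appropriate for probing atomic structure but too large for nuclear physics experiments.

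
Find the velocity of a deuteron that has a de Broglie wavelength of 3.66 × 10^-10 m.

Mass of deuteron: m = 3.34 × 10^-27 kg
5.42 × 10^2 m/s

From the de Broglie relation λ = h/(mv), we solve for v:

v = h/(mλ)
v = (6.626 × 10^-34 J·s) / (3.34 × 10^-27 kg × 3.66 × 10^-10 m)
v = 5.42 × 10^2 m/s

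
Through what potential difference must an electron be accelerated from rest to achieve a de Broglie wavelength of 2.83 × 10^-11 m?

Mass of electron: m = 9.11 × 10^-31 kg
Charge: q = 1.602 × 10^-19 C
1.88 × 10^3 V

From λ = h/√(2mqV), we solve for V:

λ² = h²/(2mqV)
V = h²/(2mqλ²)
V = (6.626 × 10^-34 J·s)² / (2 × 9.11 × 10^-31 kg × 1.602 × 10^-19 C × (2.83 × 10^-11 m)²)
V = 1.88 × 10^3 V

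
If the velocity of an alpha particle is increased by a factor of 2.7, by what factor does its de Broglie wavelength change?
The wavelength decreases by a factor of 2.7.

From λ = h/(mv), the wavelength is inversely proportional to velocity:

λ ∝ 1/v

If v → 2.7v, then λ → λ/2.7

When velocity is increased by a factor of 2.7, the wavelength decreases by a factor of 2.7.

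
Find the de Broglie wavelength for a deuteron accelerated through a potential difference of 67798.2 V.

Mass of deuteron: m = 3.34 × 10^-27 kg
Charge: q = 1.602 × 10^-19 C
7.78 × 10^-14 m

When a particle is accelerated through voltage V, it gains kinetic energy KE = qV.

The de Broglie wavelength is then λ = h/√(2mqV):

λ = h/√(2mqV)
λ = (6.626 × 10^-34 J·s) / √(2 × 3.34 × 10^-27 kg × 1.602 × 10^-19 C × 67798.2 V)
λ = 7.78 × 10^-14 m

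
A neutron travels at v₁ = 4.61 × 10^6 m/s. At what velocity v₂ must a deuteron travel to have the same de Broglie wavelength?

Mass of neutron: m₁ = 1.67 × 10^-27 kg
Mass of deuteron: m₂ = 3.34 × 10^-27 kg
v₂ = 2.30 × 10^6 m/s

For equal de Broglie wavelengths: λ₁ = λ₂

h/(m₁v₁) = h/(m₂v₂)
m₁v₁ = m₂v₂
v₂ = v₁ · (m₁/m₂)

v₂ = 4.61 × 10^6 m/s × (1.67 × 10^-27 kg / 3.34 × 10^-27 kg)
v₂ = 2.30 × 10^6 m/s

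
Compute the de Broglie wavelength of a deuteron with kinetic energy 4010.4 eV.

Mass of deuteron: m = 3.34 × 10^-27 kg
3.20 × 10^-13 m

Using λ = h/√(2mKE):

First convert KE to Joules: KE = 4010.4 eV = 6.425 × 10^-16 J

λ = h/√(2mKE)
λ = (6.626 × 10^-34 J·s) / √(2 × 3.34 × 10^-27 kg × 6.425 × 10^-16 J)
λ = 3.20 × 10^-13 m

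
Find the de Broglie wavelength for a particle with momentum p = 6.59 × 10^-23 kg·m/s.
1.01 × 10^-11 m

Using the de Broglie relation λ = h/p:

λ = h/p
λ = (6.626 × 10^-34 J·s) / (6.59 × 10^-23 kg·m/s)
λ = 1.01 × 10^-11 m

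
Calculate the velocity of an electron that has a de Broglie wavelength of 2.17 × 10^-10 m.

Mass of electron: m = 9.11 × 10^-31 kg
3.35 × 10^6 m/s

From the de Broglie relation λ = h/(mv), we solve for v:

v = h/(mλ)
v = (6.626 × 10^-34 J·s) / (9.11 × 10^-31 kg × 2.17 × 10^-10 m)
v = 3.35 × 10^6 m/s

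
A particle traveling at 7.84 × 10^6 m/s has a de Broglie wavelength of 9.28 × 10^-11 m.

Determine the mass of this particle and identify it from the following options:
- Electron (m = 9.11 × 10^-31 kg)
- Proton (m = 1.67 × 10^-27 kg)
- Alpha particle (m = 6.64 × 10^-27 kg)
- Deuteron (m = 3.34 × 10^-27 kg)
The particle is an electron.

From λ = h/(mv), solve for mass:

m = h/(λv)
m = (6.626 × 10^-34 J·s) / (9.28 × 10^-11 m × 7.84 × 10^6 m/s)
m = 9.11 × 10^-31 kg

Comparing with the listed masses, this is closest to an electron.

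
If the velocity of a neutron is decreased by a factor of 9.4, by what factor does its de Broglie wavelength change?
The wavelength increases by a factor of 9.4.

From λ = h/(mv), the wavelength is inversely proportional to velocity:

λ ∝ 1/v

If v → v/9.4, then λ → 9.4λ

When velocity is decreased by a factor of 9.4, the wavelength increases by a factor of 9.4.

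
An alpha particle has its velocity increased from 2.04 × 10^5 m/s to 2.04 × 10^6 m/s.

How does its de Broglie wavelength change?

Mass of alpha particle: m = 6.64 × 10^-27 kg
The wavelength decreases by a factor of 10.

Using λ = h/(mv):

Initial wavelength: λ₁ = h/(mv₁) = 4.89 × 10^-13 m
Final wavelength: λ₂ = h/(mv₂) = 4.89 × 10^-14 m

Since λ ∝ 1/v, when velocity increases by a factor of 10, the wavelength decreases by a factor of 10.

λ₂/λ₁ = v₁/v₂ = 1/10

The wavelength decreases by a factor of 10.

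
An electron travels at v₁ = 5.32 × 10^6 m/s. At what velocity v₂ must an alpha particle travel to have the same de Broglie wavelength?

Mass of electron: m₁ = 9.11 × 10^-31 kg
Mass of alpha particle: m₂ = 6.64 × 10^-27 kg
v₂ = 7.30 × 10^2 m/s

For equal de Broglie wavelengths: λ₁ = λ₂

h/(m₁v₁) = h/(m₂v₂)
m₁v₁ = m₂v₂
v₂ = v₁ · (m₁/m₂)

v₂ = 5.32 × 10^6 m/s × (9.11 × 10^-31 kg / 6.64 × 10^-27 kg)
v₂ = 7.30 × 10^2 m/s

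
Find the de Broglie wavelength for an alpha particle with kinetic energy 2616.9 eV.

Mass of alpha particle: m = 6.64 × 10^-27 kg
2.81 × 10^-13 m

Using λ = h/√(2mKE):

First convert KE to Joules: KE = 2616.9 eV = 4.193 × 10^-16 J

λ = h/√(2mKE)
λ = (6.626 × 10^-34 J·s) / √(2 × 6.64 × 10^-27 kg × 4.193 × 10^-16 J)
λ = 2.81 × 10^-13 m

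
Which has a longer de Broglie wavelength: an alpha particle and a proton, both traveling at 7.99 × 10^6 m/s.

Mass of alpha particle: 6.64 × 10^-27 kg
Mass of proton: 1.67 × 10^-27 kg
The proton has the longer wavelength.

Using λ = h/(mv), since both particles have the same velocity, the wavelength depends only on mass.

For alpha particle: λ₁ = h/(m₁v) = 1.25 × 10^-14 m
For proton: λ₂ = h/(m₂v) = 4.97 × 10^-14 m

Since λ ∝ 1/m at constant velocity, the lighter particle has the longer wavelength.

The proton has the longer de Broglie wavelength.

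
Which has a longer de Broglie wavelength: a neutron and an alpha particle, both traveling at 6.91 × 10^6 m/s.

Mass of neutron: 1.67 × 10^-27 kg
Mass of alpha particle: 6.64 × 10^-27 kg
The neutron has the longer wavelength.

Using λ = h/(mv), since both particles have the same velocity, the wavelength depends only on mass.

For neutron: λ₁ = h/(m₁v) = 5.74 × 10^-14 m
For alpha particle: λ₂ = h/(m₂v) = 1.44 × 10^-14 m

Since λ ∝ 1/m at constant velocity, the lighter particle has the longer wavelength.

The neutron has the longer de Broglie wavelength.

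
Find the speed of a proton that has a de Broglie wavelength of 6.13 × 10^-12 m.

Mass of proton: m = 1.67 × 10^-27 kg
6.47 × 10^4 m/s

From the de Broglie relation λ = h/(mv), we solve for v:

v = h/(mλ)
v = (6.626 × 10^-34 J·s) / (1.67 × 10^-27 kg × 6.13 × 10^-12 m)
v = 6.47 × 10^4 m/s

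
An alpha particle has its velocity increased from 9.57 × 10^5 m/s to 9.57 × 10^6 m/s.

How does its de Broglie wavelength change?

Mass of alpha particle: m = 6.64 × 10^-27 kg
The wavelength decreases by a factor of 10.

Using λ = h/(mv):

Initial wavelength: λ₁ = h/(mv₁) = 1.04 × 10^-13 m
Final wavelength: λ₂ = h/(mv₂) = 1.04 × 10^-14 m

Since λ ∝ 1/v, when velocity increases by a factor of 10, the wavelength decreases by a factor of 10.

λ₂/λ₁ = v₁/v₂ = 1/10

The wavelength decreases by a factor of 10.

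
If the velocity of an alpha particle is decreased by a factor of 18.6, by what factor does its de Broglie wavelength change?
The wavelength increases by a factor of 18.6.

From λ = h/(mv), the wavelength is inversely proportional to velocity:

λ ∝ 1/v

If v → v/18.6, then λ → 18.6λ

When velocity is decreased by a factor of 18.6, the wavelength increases by a factor of 18.6.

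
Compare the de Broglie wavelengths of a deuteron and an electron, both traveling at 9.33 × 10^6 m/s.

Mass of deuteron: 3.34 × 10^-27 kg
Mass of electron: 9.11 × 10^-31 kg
The electron has the longer wavelength.

Using λ = h/(mv), since both particles have the same velocity, the wavelength depends only on mass.

For deuteron: λ₁ = h/(m₁v) = 2.13 × 10^-14 m
For electron: λ₂ = h/(m₂v) = 7.80 × 10^-11 m

Since λ ∝ 1/m at constant velocity, the lighter particle has the longer wavelength.

The electron has the longer de Broglie wavelength.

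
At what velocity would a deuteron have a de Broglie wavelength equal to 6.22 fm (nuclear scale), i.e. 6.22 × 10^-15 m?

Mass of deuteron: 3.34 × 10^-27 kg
3.19 × 10^7 m/s

From λ = h/(mv), solve for v:

v = h/(mλ)
v = (6.626 × 10^-34 J·s) / (3.34 × 10^-27 kg × 6.22 × 10^-15 m)
v = 3.19 × 10^7 m/s

Note: This velocity is 10.6% of the speed of light, so relativistic corrections would be needed for a more accurate calculation.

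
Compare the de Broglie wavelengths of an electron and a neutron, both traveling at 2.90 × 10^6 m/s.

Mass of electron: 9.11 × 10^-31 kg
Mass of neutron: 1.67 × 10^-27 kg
The electron has the longer wavelength.

Using λ = h/(mv), since both particles have the same velocity, the wavelength depends only on mass.

For electron: λ₁ = h/(m₁v) = 2.51 × 10^-10 m
For neutron: λ₂ = h/(m₂v) = 1.37 × 10^-13 m

Since λ ∝ 1/m at constant velocity, the lighter particle has the longer wavelength.

The electron has the longer de Broglie wavelength.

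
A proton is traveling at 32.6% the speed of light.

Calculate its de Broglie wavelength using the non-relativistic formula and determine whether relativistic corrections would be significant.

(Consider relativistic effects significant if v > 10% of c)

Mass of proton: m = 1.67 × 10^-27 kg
Yes, relativistic corrections are needed.

Using the non-relativistic de Broglie formula λ = h/(mv):

v = 32.6% × c = 9.773 × 10^7 m/s

λ = h/(mv)
λ = (6.626 × 10^-34 J·s) / (1.67 × 10^-27 kg × 9.773 × 10^7 m/s)
λ = 4.06 × 10^-15 m

Since v = 32.6% of c > 10% of c, relativistic corrections ARE significant and the actual wavelength would differ from this non-relativistic estimate.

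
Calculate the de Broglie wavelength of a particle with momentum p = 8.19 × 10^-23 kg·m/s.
8.09 × 10^-12 m

Using the de Broglie relation λ = h/p:

λ = h/p
λ = (6.626 × 10^-34 J·s) / (8.19 × 10^-23 kg·m/s)
λ = 8.09 × 10^-12 m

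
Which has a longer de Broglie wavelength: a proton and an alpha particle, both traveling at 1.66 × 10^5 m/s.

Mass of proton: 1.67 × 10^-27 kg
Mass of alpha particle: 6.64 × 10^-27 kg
The proton has the longer wavelength.

Using λ = h/(mv), since both particles have the same velocity, the wavelength depends only on mass.

For proton: λ₁ = h/(m₁v) = 2.39 × 10^-12 m
For alpha particle: λ₂ = h/(m₂v) = 6.01 × 10^-13 m

Since λ ∝ 1/m at constant velocity, the lighter particle has the longer wavelength.

The proton has the longer de Broglie wavelength.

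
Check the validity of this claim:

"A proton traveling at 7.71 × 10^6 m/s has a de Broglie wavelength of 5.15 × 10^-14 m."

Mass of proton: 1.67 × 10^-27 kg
True

The claim is correct.

Using λ = h/(mv):
λ = (6.626 × 10^-34 J·s) / (1.67 × 10^-27 kg × 7.71 × 10^6 m/s)
λ = 5.15 × 10^-14 m

This matches the claimed value.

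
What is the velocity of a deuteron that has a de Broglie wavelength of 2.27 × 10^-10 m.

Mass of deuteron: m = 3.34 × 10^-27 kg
8.74 × 10^2 m/s

From the de Broglie relation λ = h/(mv), we solve for v:

v = h/(mλ)
v = (6.626 × 10^-34 J·s) / (3.34 × 10^-27 kg × 2.27 × 10^-10 m)
v = 8.74 × 10^2 m/s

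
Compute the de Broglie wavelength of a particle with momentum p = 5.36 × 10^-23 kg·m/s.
1.24 × 10^-11 m

Using the de Broglie relation λ = h/p:

λ = h/p
λ = (6.626 × 10^-34 J·s) / (5.36 × 10^-23 kg·m/s)
λ = 1.24 × 10^-11 m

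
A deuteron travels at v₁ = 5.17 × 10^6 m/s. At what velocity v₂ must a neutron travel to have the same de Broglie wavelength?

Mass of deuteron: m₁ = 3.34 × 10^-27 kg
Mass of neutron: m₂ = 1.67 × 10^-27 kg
v₂ = 1.03 × 10^7 m/s

For equal de Broglie wavelengths: λ₁ = λ₂

h/(m₁v₁) = h/(m₂v₂)
m₁v₁ = m₂v₂
v₂ = v₁ · (m₁/m₂)

v₂ = 5.17 × 10^6 m/s × (3.34 × 10^-27 kg / 1.67 × 10^-27 kg)
v₂ = 1.03 × 10^7 m/s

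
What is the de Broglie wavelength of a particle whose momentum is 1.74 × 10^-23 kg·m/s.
3.81 × 10^-11 m

Using the de Broglie relation λ = h/p:

λ = h/p
λ = (6.626 × 10^-34 J·s) / (1.74 × 10^-23 kg·m/s)
λ = 3.81 × 10^-11 m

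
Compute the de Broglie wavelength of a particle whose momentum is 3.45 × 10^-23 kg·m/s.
1.92 × 10^-11 m

Using the de Broglie relation λ = h/p:

λ = h/p
λ = (6.626 × 10^-34 J·s) / (3.45 × 10^-23 kg·m/s)
λ = 1.92 × 10^-11 m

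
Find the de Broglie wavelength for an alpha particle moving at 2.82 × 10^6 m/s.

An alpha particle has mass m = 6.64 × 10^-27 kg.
3.54 × 10^-14 m

Using the de Broglie relation λ = h/(mv):

λ = h/(mv)
λ = (6.626 × 10^-34 J·s) / (6.64 × 10^-27 kg × 2.82 × 10^6 m/s)
λ = 3.54 × 10^-14 m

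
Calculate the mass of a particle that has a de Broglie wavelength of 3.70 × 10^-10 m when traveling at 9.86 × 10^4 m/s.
1.82 × 10^-29 kg

From the de Broglie relation λ = h/(mv), we solve for m:

m = h/(λv)
m = (6.626 × 10^-34 J·s) / (3.70 × 10^-10 m × 9.86 × 10^4 m/s)
m = 1.82 × 10^-29 kg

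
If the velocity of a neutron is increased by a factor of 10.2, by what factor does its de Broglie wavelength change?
The wavelength decreases by a factor of 10.2.

From λ = h/(mv), the wavelength is inversely proportional to velocity:

λ ∝ 1/v

If v → 10.2v, then λ → λ/10.2

When velocity is increased by a factor of 10.2, the wavelength decreases by a factor of 10.2.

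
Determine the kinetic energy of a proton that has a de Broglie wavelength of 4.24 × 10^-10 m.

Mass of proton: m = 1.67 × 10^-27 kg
7.31 × 10^-22 J (or 4.56 × 10^-3 eV)

From λ = h/√(2mKE), we solve for KE:

λ² = h²/(2mKE)
KE = h²/(2mλ²)
KE = (6.626 × 10^-34 J·s)² / (2 × 1.67 × 10^-27 kg × (4.24 × 10^-10 m)²)
KE = 7.31 × 10^-22 J
KE = 4.56 × 10^-3 eV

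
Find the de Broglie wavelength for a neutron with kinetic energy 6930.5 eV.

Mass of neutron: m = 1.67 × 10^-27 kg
3.44 × 10^-13 m

Using λ = h/√(2mKE):

First convert KE to Joules: KE = 6930.5 eV = 1.110 × 10^-15 J

λ = h/√(2mKE)
λ = (6.626 × 10^-34 J·s) / √(2 × 1.67 × 10^-27 kg × 1.110 × 10^-15 J)
λ = 3.44 × 10^-13 m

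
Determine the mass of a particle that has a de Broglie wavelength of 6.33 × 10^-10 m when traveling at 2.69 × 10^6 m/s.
3.89 × 10^-31 kg

From the de Broglie relation λ = h/(mv), we solve for m:

m = h/(λv)
m = (6.626 × 10^-34 J·s) / (6.33 × 10^-10 m × 2.69 × 10^6 m/s)
m = 3.89 × 10^-31 kg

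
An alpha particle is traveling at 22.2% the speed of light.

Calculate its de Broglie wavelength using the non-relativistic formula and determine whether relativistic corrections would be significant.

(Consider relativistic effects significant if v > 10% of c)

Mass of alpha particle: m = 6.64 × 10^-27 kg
Yes, relativistic corrections are needed.

Using the non-relativistic de Broglie formula λ = h/(mv):

v = 22.2% × c = 6.655 × 10^7 m/s

λ = h/(mv)
λ = (6.626 × 10^-34 J·s) / (6.64 × 10^-27 kg × 6.655 × 10^7 m/s)
λ = 1.50 × 10^-15 m

Since v = 22.2% of c > 10% of c, relativistic corrections ARE significant and the actual wavelength would differ from this non-relativistic estimate.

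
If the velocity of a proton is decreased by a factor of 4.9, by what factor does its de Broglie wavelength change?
The wavelength increases by a factor of 4.9.

From λ = h/(mv), the wavelength is inversely proportional to velocity:

λ ∝ 1/v

If v → v/4.9, then λ → 4.9λ

When velocity is decreased by a factor of 4.9, the wavelength increases by a factor of 4.9.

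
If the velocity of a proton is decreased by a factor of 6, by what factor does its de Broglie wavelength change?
The wavelength increases by a factor of 6.

From λ = h/(mv), the wavelength is inversely proportional to velocity:

λ ∝ 1/v

If v → v/6, then λ → 6λ

When velocity is decreased by a factor of 6, the wavelength increases by a factor of 6.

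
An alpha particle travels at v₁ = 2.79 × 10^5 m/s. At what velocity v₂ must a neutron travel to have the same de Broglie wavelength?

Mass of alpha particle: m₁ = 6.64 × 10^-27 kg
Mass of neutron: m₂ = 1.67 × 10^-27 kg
v₂ = 1.11 × 10^6 m/s

For equal de Broglie wavelengths: λ₁ = λ₂

h/(m₁v₁) = h/(m₂v₂)
m₁v₁ = m₂v₂
v₂ = v₁ · (m₁/m₂)

v₂ = 2.79 × 10^5 m/s × (6.64 × 10^-27 kg / 1.67 × 10^-27 kg)
v₂ = 1.11 × 10^6 m/s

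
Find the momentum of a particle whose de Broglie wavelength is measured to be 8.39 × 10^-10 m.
7.90 × 10^-25 kg·m/s

From the de Broglie relation λ = h/p, we solve for p:

p = h/λ
p = (6.626 × 10^-34 J·s) / (8.39 × 10^-10 m)
p = 7.90 × 10^-25 kg·m/s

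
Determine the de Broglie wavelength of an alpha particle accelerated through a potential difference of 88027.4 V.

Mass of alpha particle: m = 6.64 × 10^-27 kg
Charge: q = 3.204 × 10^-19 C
3.42 × 10^-14 m

When a particle is accelerated through voltage V, it gains kinetic energy KE = qV.

The de Broglie wavelength is then λ = h/√(2mqV):

λ = h/√(2mqV)
λ = (6.626 × 10^-34 J·s) / √(2 × 6.64 × 10^-27 kg × 3.204 × 10^-19 C × 88027.4 V)
λ = 3.42 × 10^-14 m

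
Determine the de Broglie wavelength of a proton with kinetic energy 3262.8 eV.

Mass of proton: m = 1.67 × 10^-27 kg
5.01 × 10^-13 m

Using λ = h/√(2mKE):

First convert KE to Joules: KE = 3262.8 eV = 5.228 × 10^-16 J

λ = h/√(2mKE)
λ = (6.626 × 10^-34 J·s) / √(2 × 1.67 × 10^-27 kg × 5.228 × 10^-16 J)
λ = 5.01 × 10^-13 m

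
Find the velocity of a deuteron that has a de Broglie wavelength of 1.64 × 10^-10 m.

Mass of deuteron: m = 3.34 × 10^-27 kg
1.21 × 10^3 m/s

From the de Broglie relation λ = h/(mv), we solve for v:

v = h/(mλ)
v = (6.626 × 10^-34 J·s) / (3.34 × 10^-27 kg × 1.64 × 10^-10 m)
v = 1.21 × 10^3 m/s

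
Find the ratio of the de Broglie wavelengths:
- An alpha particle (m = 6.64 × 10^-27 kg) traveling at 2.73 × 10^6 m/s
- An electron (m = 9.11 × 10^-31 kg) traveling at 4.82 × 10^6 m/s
λ₁/λ₂ = 2.42 × 10^-4

Using λ = h/(mv):

λ₁ = h/(m₁v₁) = 3.66 × 10^-14 m
λ₂ = h/(m₂v₂) = 1.51 × 10^-10 m

Ratio λ₁/λ₂ = (m₂v₂)/(m₁v₁)
         = (9.11 × 10^-31 kg × 4.82 × 10^6 m/s) / (6.64 × 10^-27 kg × 2.73 × 10^6 m/s)
         = 2.42 × 10^-4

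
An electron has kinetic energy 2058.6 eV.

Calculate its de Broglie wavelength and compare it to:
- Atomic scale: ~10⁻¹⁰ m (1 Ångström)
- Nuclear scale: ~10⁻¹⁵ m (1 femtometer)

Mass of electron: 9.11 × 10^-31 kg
λ = 2.70 × 10^-11 m, which is between nuclear and atomic scales.

Using λ = h/√(2mKE):

KE = 2058.6 eV = 3.298 × 10^-16 J

λ = h/√(2mKE)
λ = (6.626 × 10^-34 J·s) / √(2 × 9.11 × 10^-31 kg × 3.298 × 10^-16 J)
λ = 2.70 × 10^-11 m

Comparison:
- Atomic scale (10⁻¹⁰ m): λ is 0.27× this size
- Nuclear scale (10⁻¹⁵ m): λ is 2.7e+04× this size

The wavelength is between nuclear and atomic scales.

This wavelength is appropriate for probing atomic structure but too large for nuclear physics experiments.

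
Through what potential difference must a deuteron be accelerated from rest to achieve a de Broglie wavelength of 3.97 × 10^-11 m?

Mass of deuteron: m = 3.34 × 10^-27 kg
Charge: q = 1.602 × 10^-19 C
2.60 × 10^-1 V

From λ = h/√(2mqV), we solve for V:

λ² = h²/(2mqV)
V = h²/(2mqλ²)
V = (6.626 × 10^-34 J·s)² / (2 × 3.34 × 10^-27 kg × 1.602 × 10^-19 C × (3.97 × 10^-11 m)²)
V = 2.60 × 10^-1 V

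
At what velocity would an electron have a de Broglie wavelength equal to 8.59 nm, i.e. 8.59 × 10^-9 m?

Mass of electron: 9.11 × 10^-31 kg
8.47 × 10^4 m/s

From λ = h/(mv), solve for v:

v = h/(mλ)
v = (6.626 × 10^-34 J·s) / (9.11 × 10^-31 kg × 8.59 × 10^-9 m)
v = 8.47 × 10^4 m/s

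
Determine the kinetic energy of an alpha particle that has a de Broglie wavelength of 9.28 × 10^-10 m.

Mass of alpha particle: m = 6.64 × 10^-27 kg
3.84 × 10^-23 J (or 2.40 × 10^-4 eV)

From λ = h/√(2mKE), we solve for KE:

λ² = h²/(2mKE)
KE = h²/(2mλ²)
KE = (6.626 × 10^-34 J·s)² / (2 × 6.64 × 10^-27 kg × (9.28 × 10^-10 m)²)
KE = 3.84 × 10^-23 J
KE = 2.40 × 10^-4 eV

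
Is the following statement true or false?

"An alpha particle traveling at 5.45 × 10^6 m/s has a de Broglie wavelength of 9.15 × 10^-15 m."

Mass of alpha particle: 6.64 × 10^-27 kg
False

The claim is incorrect.

Using λ = h/(mv):
λ = (6.626 × 10^-34 J·s) / (6.64 × 10^-27 kg × 5.45 × 10^6 m/s)
λ = 1.83 × 10^-14 m

The actual wavelength differs from the claimed 9.15 × 10^-15 m.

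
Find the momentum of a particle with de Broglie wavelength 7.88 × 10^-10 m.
8.41 × 10^-25 kg·m/s

From the de Broglie relation λ = h/p, we solve for p:

p = h/λ
p = (6.626 × 10^-34 J·s) / (7.88 × 10^-10 m)
p = 8.41 × 10^-25 kg·m/s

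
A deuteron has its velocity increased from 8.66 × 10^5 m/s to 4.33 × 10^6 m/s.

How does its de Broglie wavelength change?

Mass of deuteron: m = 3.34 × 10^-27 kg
The wavelength decreases by a factor of 5.

Using λ = h/(mv):

Initial wavelength: λ₁ = h/(mv₁) = 2.29 × 10^-13 m
Final wavelength: λ₂ = h/(mv₂) = 4.58 × 10^-14 m

Since λ ∝ 1/v, when velocity increases by a factor of 5, the wavelength decreases by a factor of 5.

λ₂/λ₁ = v₁/v₂ = 1/5

The wavelength decreases by a factor of 5.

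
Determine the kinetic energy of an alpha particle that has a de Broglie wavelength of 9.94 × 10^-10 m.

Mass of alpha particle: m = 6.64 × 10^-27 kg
3.35 × 10^-23 J (or 2.09 × 10^-4 eV)

From λ = h/√(2mKE), we solve for KE:

λ² = h²/(2mKE)
KE = h²/(2mλ²)
KE = (6.626 × 10^-34 J·s)² / (2 × 6.64 × 10^-27 kg × (9.94 × 10^-10 m)²)
KE = 3.35 × 10^-23 J
KE = 2.09 × 10^-4 eV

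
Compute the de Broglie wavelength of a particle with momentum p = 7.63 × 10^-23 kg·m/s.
8.68 × 10^-12 m

Using the de Broglie relation λ = h/p:

λ = h/p
λ = (6.626 × 10^-34 J·s) / (7.63 × 10^-23 kg·m/s)
λ = 8.68 × 10^-12 m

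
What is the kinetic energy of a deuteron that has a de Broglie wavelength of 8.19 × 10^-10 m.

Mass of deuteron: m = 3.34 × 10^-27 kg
9.80 × 10^-23 J (or 6.12 × 10^-4 eV)

From λ = h/√(2mKE), we solve for KE:

λ² = h²/(2mKE)
KE = h²/(2mλ²)
KE = (6.626 × 10^-34 J·s)² / (2 × 3.34 × 10^-27 kg × (8.19 × 10^-10 m)²)
KE = 9.80 × 10^-23 J
KE = 6.12 × 10^-4 eV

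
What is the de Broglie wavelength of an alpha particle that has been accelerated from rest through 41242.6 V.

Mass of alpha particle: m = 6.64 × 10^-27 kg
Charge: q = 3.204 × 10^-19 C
5.00 × 10^-14 m

When a particle is accelerated through voltage V, it gains kinetic energy KE = qV.

The de Broglie wavelength is then λ = h/√(2mqV):

λ = h/√(2mqV)
λ = (6.626 × 10^-34 J·s) / √(2 × 6.64 × 10^-27 kg × 3.204 × 10^-19 C × 41242.6 V)
λ = 5.00 × 10^-14 m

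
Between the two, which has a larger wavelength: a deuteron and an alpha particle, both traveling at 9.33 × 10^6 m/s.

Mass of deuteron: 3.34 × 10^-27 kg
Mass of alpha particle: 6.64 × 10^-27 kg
The deuteron has the longer wavelength.

Using λ = h/(mv), since both particles have the same velocity, the wavelength depends only on mass.

For deuteron: λ₁ = h/(m₁v) = 2.13 × 10^-14 m
For alpha particle: λ₂ = h/(m₂v) = 1.07 × 10^-14 m

Since λ ∝ 1/m at constant velocity, the lighter particle has the longer wavelength.

The deuteron has the longer de Broglie wavelength.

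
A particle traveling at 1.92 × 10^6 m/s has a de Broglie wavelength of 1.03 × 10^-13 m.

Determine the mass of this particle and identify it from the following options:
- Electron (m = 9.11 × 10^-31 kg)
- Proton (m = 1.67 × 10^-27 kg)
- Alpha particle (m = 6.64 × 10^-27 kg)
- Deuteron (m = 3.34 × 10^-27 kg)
The particle is a deuteron.

From λ = h/(mv), solve for mass:

m = h/(λv)
m = (6.626 × 10^-34 J·s) / (1.03 × 10^-13 m × 1.92 × 10^6 m/s)
m = 3.35 × 10^-27 kg

Comparing with the listed masses, this is closest to a deuteron.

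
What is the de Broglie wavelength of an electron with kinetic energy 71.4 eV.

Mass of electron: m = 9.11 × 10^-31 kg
1.45 × 10^-10 m

Using λ = h/√(2mKE):

First convert KE to Joules: KE = 71.4 eV = 1.144 × 10^-17 J

λ = h/√(2mKE)
λ = (6.626 × 10^-34 J·s) / √(2 × 9.11 × 10^-31 kg × 1.144 × 10^-17 J)
λ = 1.45 × 10^-10 m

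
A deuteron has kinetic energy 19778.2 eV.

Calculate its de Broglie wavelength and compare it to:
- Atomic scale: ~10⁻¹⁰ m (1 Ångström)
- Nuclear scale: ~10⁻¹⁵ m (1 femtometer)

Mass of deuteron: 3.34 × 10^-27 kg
λ = 1.44 × 10^-13 m, which is between nuclear and atomic scales.

Using λ = h/√(2mKE):

KE = 19778.2 eV = 3.169 × 10^-15 J

λ = h/√(2mKE)
λ = (6.626 × 10^-34 J·s) / √(2 × 3.34 × 10^-27 kg × 3.169 × 10^-15 J)
λ = 1.44 × 10^-13 m

Comparison:
- Atomic scale (10⁻¹⁰ m): λ is 0.0014× this size
- Nuclear scale (10⁻¹⁵ m): λ is 1.4e+02× this size

The wavelength is between nuclear and atomic scales.

This wavelength is appropriate for probing atomic structure but too large for nuclear physics experiments.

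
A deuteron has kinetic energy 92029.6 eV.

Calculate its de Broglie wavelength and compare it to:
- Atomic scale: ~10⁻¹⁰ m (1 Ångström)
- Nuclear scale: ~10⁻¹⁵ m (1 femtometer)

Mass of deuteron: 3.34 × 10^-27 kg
λ = 6.68 × 10^-14 m, which is between nuclear and atomic scales.

Using λ = h/√(2mKE):

KE = 92029.6 eV = 1.474 × 10^-14 J

λ = h/√(2mKE)
λ = (6.626 × 10^-34 J·s) / √(2 × 3.34 × 10^-27 kg × 1.474 × 10^-14 J)
λ = 6.68 × 10^-14 m

Comparison:
- Atomic scale (10⁻¹⁰ m): λ is 0.00067× this size
- Nuclear scale (10⁻¹⁵ m): λ is 67× this size

The wavelength is between nuclear and atomic scales.

This wavelength is appropriate for probing atomic structure but too large for nuclear physics experiments.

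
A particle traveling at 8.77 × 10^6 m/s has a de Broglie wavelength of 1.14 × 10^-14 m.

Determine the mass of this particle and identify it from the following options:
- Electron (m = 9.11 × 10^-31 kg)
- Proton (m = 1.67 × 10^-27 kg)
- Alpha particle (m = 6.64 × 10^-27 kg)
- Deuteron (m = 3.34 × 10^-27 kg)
The particle is an alpha particle.

From λ = h/(mv), solve for mass:

m = h/(λv)
m = (6.626 × 10^-34 J·s) / (1.14 × 10^-14 m × 8.77 × 10^6 m/s)
m = 6.63 × 10^-27 kg

Comparing with the listed masses, this is closest to an alpha particle.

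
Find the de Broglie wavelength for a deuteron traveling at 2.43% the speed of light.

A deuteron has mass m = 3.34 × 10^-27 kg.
2.72 × 10^-14 m

Using the de Broglie relation λ = h/(mv):

v = 2.43% × c = 7.285 × 10^6 m/s

λ = h/(mv)
λ = (6.626 × 10^-34 J·s) / (3.34 × 10^-27 kg × 7.285 × 10^6 m/s)
λ = 2.72 × 10^-14 m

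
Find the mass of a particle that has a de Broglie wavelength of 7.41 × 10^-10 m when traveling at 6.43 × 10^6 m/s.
1.39 × 10^-31 kg

From the de Broglie relation λ = h/(mv), we solve for m:

m = h/(λv)
m = (6.626 × 10^-34 J·s) / (7.41 × 10^-10 m × 6.43 × 10^6 m/s)
m = 1.39 × 10^-31 kg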